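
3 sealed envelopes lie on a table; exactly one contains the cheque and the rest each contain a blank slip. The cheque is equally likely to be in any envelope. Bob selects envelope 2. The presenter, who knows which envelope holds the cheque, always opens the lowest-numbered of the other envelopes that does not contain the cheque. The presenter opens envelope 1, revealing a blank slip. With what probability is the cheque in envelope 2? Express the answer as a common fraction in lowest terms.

Consider each possible location of the cheque in turn.
If it is in envelope 1 (prior 1/3): the presenter opened envelope 1, so this case is ruled out; weight (1/3)·0 = 0.
If it is in either of envelopes 2 and 3 (prior 1/3 each): envelope 1 is the lowest-numbered option available, probability 1; weight (1/3)·1 = 1/3 each.
The weights sum to 2/3.
So P(the cheque in envelope 2 | the presenter opened envelope 1) = (1/3) / (2/3) = 1/2.

1/2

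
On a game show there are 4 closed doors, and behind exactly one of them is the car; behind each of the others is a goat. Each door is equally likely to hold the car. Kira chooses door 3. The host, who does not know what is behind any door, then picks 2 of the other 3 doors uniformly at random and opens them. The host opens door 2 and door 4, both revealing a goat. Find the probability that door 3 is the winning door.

Because the host chose which doors to open without knowing where the car is, the choice is independent of the prize location. Learning that none of the 2 opened doors holds the car simply rules out those 2 locations and leaves the remaining 2 doors still equally likely by symmetry.
So P(the car behind door 3) = 1/2.

1/2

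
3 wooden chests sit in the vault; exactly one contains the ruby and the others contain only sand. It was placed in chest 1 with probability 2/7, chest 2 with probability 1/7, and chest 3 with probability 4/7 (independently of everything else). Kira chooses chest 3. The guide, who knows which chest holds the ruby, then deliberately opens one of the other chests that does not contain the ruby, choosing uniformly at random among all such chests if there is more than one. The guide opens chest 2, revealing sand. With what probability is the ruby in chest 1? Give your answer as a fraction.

Consider each possible location of the ruby in turn.
If it is in chest 1 (prior 2/7): the guide has no choice, probability 1; weight (2/7)·1 = 2/7.
If it is in chest 2 (prior 1/7): the guide opened chest 2, so this case is ruled out; weight (1/7)·0 = 0.
If it is in chest 3 (prior 4/7): the guide has 2 equally likely choices, so probability 1/2; weight (4/7)·(1/2) = 2/7.
The weights sum to 4/7.
So P(the ruby in chest 1 | the guide opened chest 2) = (2/7) / (4/7) = 1/2.

1/2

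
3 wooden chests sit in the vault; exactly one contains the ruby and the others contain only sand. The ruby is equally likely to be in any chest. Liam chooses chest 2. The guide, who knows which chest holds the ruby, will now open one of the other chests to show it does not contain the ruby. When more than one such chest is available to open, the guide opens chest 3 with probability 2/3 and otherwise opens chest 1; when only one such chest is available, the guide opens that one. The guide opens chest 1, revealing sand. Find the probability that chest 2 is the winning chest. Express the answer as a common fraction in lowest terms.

Consider each possible location of the ruby in turn.
If it is in chest 1 (prior 1/3): the guide opened chest 1, so this case is ruled out; weight (1/3)·0 = 0.
If it is in chest 2 (prior 1/3): chest 3 is available but not opened, probability 1/3; weight (1/3)·(1/3) = 1/9.
If it is in chest 3 (prior 1/3): only chest 1 is available, probability 1; weight (1/3)·1 = 1/3.
The weights sum to 4/9.
So P(the ruby in chest 2 | the guide opened chest 1) = (1/9) / (4/9) = 1/4.

1/4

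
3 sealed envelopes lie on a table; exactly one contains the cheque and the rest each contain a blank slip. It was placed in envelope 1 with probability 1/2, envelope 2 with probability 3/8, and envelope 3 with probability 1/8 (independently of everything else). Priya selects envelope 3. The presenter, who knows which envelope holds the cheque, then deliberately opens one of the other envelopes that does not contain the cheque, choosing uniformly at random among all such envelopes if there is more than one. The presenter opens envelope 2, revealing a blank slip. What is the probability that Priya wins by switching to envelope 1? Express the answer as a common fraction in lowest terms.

Apply Bayes' rule, conditioning on where the cheque actually is.
If it is in envelope 1 (prior 1/2): the presenter has no choice, probability 1; weight (1/2)·1 = 1/2.
If it is in envelope 2 (prior 3/8): the presenter opened envelope 2, so this case is ruled out; weight (3/8)·0 = 0.
If it is in envelope 3 (prior 1/8): the presenter has 2 equally likely choices, so probability 1/2; weight (1/8)·(1/2) = 1/16.
The weights sum to 9/16.
So P(the cheque in envelope 1 | the presenter opened envelope 2) = (1/2) / (9/16) = 8/9.

8/9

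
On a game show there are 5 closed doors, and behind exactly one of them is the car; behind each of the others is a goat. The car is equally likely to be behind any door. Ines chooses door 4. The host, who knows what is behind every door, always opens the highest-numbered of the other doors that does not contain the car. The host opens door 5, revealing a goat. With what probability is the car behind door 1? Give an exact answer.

Apply Bayes' rule, conditioning on where the car actually is.
If it is behind any of doors 1, 2, 3, and 4 (prior 1/5 each): door 5 is the highest-numbered option available, probability 1; weight (1/5)·1 = 1/5 each.
If it is behind door 5 (prior 1/5): the host opened door 5, so this case is ruled out; weight (1/5)·0 = 0.
The weights sum to 4/5.
So P(the car behind door 1 | the host opened door 5) = (1/5) / (4/5) = 1/4.

1/4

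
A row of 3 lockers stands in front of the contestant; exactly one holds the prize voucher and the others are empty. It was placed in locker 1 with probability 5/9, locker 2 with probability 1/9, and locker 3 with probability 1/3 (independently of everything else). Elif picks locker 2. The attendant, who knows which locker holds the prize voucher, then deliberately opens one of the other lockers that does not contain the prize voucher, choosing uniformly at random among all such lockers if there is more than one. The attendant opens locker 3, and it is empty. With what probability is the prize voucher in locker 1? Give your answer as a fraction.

10/11

Condition on the true location of the prize voucher.
If it is in locker 1 (prior 5/9): the attendant has no choice, probability 1; weight (5/9)·1 = 5/9.
If it is in locker 2 (prior 1/9): the attendant has 2 equally likely choices, so probability 1/2; weight (1/9)·(1/2) = 1/18.
If it is in locker 3 (prior 1/3): the attendant opened locker 3, so this case is ruled out; weight (1/3)·0 = 0.
The weights sum to 11/18.
So P(the prize voucher in locker 1 | the attendant opened locker 3) = (5/9) / (11/18) = 10/11.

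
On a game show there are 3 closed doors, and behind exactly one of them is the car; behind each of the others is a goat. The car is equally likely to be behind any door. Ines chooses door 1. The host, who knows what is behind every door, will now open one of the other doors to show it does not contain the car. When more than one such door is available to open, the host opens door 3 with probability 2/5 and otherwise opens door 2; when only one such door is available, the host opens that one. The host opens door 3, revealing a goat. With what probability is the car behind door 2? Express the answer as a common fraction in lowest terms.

5/7

Condition on the true location of the car.
If it is behind door 1 (prior 1/3): door 3 is available, opened with probability 2/5; weight (1/3)·(2/5) = 2/15.
If it is behind door 2 (prior 1/3): only door 3 is available, probability 1; weight (1/3)·1 = 1/3.
If it is behind door 3 (prior 1/3): the host opened door 3, so this case is ruled out; weight (1/3)·0 = 0.
The weights sum to 7/15.
So P(the car behind door 2 | the host opened door 3) = (1/3) / (7/15) = 5/7.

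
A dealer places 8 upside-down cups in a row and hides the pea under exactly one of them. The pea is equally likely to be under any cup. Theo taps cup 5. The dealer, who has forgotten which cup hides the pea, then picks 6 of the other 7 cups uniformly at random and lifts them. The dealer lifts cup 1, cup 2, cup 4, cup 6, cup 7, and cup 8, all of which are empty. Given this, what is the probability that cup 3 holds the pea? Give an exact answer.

Because the dealer chose which cups to lift without knowing where the pea is, the choice is independent of the prize location. Learning that none of the 6 opened cups holds the pea simply rules out those 6 locations and leaves the remaining 2 cups still equally likely by symmetry.
So P(the pea under cup 3) = 1/2.

1/2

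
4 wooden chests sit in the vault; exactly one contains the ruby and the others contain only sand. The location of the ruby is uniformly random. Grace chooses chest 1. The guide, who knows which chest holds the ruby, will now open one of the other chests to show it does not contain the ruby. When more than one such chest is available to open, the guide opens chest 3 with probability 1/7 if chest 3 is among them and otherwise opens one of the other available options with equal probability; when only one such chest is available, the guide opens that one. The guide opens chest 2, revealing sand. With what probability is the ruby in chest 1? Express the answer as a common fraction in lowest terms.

6/25

Apply Bayes' rule, conditioning on where the ruby actually is.
If it is in chest 1 (prior 1/4): chest 3 is available but not opened; chest 2 gets probability (1 − 1/7)/2 = 3/7; weight (1/4)·(3/7) = 3/28.
If it is in chest 2 (prior 1/4): the guide opened chest 2, so this case is ruled out; weight (1/4)·0 = 0.
If it is in chest 3 (prior 1/4): chest 3 holds the prize so is unavailable; the guide chooses uniformly among the 2 others, probability 1/2; weight (1/4)·(1/2) = 1/8.
If it is in chest 4 (prior 1/4): chest 3 is available but not opened, probability 6/7; weight (1/4)·(6/7) = 3/14.
The weights sum to 25/56.
So P(the ruby in chest 1 | the guide opened chest 2) = (3/28) / (25/56) = 6/25.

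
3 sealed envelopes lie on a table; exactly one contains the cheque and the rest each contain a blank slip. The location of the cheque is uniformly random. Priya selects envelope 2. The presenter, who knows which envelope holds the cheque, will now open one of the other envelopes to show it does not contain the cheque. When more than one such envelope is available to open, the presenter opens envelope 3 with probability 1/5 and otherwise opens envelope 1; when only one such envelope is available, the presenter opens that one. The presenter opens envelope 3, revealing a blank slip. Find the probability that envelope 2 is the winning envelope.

Consider each possible location of the cheque in turn.
If it is in envelope 1 (prior 1/3): only envelope 3 is available, probability 1; weight (1/3)·1 = 1/3.
If it is in envelope 2 (prior 1/3): envelope 3 is available, opened with probability 1/5; weight (1/3)·(1/5) = 1/15.
If it is in envelope 3 (prior 1/3): the presenter opened envelope 3, so this case is ruled out; weight (1/3)·0 = 0.
The weights sum to 2/5.
So P(the cheque in envelope 2 | the presenter opened envelope 3) = (1/15) / (2/5) = 1/6.

1/6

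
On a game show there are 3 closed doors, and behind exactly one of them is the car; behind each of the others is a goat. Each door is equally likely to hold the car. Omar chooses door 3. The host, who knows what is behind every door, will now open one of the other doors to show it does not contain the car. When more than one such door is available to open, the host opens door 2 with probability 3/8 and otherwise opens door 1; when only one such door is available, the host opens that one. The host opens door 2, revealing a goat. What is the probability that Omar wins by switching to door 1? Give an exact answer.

8/11

Apply Bayes' rule, conditioning on where the car actually is.
If it is behind door 1 (prior 1/3): only door 2 is available, probability 1; weight (1/3)·1 = 1/3.
If it is behind door 2 (prior 1/3): the host opened door 2, so this case is ruled out; weight (1/3)·0 = 0.
If it is behind door 3 (prior 1/3): door 2 is available, opened with probability 3/8; weight (1/3)·(3/8) = 1/8.
The weights sum to 11/24.
So P(the car behind door 1 | the host opened door 2) = (1/3) / (11/24) = 8/11.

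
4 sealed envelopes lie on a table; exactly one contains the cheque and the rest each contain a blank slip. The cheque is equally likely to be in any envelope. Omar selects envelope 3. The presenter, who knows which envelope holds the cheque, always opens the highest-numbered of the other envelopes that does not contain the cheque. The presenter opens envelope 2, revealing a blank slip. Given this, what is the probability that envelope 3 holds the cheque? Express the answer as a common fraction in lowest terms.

Condition on the true location of the cheque.
If it is in either of envelopes 1 and 3 (prior 1/4 each): the presenter would have opened envelope 4 instead, probability 0; weight (1/4)·0 = 0 each.
If it is in envelope 2 (prior 1/4): the presenter opened envelope 2, so this case is ruled out; weight (1/4)·0 = 0.
If it is in envelope 4 (prior 1/4): envelope 2 is the highest-numbered option available, probability 1; weight (1/4)·1 = 1/4.
The weights sum to 1/4.
So P(the cheque in envelope 3 | the presenter opened envelope 2) = 0 / (1/4) = 0.

0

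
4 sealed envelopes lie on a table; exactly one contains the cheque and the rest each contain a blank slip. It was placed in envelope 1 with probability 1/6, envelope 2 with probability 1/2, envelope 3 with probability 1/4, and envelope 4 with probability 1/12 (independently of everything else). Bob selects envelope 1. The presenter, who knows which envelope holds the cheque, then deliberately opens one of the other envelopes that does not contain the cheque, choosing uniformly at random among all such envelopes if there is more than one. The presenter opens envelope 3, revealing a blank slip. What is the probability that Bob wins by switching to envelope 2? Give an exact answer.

18/25

Apply Bayes' rule, conditioning on where the cheque actually is.
If it is in envelope 1 (prior 1/6): the presenter has 3 equally likely choices, so probability 1/3; weight (1/6)·(1/3) = 1/18.
If it is in envelope 2 (prior 1/2): the presenter has 2 equally likely choices, so probability 1/2; weight (1/2)·(1/2) = 1/4.
If it is in envelope 3 (prior 1/4): the presenter opened envelope 3, so this case is ruled out; weight (1/4)·0 = 0.
If it is in envelope 4 (prior 1/12): the presenter has 2 equally likely choices, so probability 1/2; weight (1/12)·(1/2) = 1/24.
The weights sum to 25/72.
So P(the cheque in envelope 2 | the presenter opened envelope 3) = (1/4) / (25/72) = 18/25.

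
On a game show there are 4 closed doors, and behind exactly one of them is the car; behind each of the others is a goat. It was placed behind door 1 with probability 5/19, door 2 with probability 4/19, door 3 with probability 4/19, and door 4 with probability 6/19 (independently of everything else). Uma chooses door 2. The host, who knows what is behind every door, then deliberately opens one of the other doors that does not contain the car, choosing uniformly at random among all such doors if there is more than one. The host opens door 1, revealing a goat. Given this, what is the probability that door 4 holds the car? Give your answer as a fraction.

9/19

Apply Bayes' rule, conditioning on where the car actually is.
If it is behind door 1 (prior 5/19): the host opened door 1, so this case is ruled out; weight (5/19)·0 = 0.
If it is behind door 2 (prior 4/19): the host has 3 equally likely choices, so probability 1/3; weight (4/19)·(1/3) = 4/57.
If it is behind door 3 (prior 4/19): the host has 2 equally likely choices, so probability 1/2; weight (4/19)·(1/2) = 2/19.
If it is behind door 4 (prior 6/19): the host has 2 equally likely choices, so probability 1/2; weight (6/19)·(1/2) = 3/19.
The weights sum to 1/3.
So P(the car behind door 4 | the host opened door 1) = (3/19) / (1/3) = 9/19.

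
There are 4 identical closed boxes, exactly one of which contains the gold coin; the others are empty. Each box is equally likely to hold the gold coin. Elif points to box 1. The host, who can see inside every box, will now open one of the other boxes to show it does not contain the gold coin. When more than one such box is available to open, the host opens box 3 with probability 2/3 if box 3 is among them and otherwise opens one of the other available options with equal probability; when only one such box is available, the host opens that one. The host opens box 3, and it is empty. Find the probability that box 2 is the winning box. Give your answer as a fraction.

1/3

Apply Bayes' rule, conditioning on where the gold coin actually is.
If it is in any of boxes 1, 2, and 4 (prior 1/4 each): box 3 is available, opened with probability 2/3; weight (1/4)·(2/3) = 1/6 each.
If it is in box 3 (prior 1/4): the host opened box 3, so this case is ruled out; weight (1/4)·0 = 0.
The weights sum to 1/2.
So P(the gold coin in box 2 | the host opened box 3) = (1/6) / (1/2) = 1/3.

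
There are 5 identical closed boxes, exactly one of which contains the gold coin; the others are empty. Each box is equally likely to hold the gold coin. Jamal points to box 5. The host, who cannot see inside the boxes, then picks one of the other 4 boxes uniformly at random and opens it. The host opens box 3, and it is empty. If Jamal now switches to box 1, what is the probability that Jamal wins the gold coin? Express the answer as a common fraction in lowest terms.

Because the host chose which box to open without knowing where the gold coin is, the choice is independent of the prize location. Learning that box 3 does not hold the gold coin simply rules out that one location and leaves the remaining 4 boxes still equally likely by symmetry.
So P(the gold coin in box 1) = 1/4.

1/4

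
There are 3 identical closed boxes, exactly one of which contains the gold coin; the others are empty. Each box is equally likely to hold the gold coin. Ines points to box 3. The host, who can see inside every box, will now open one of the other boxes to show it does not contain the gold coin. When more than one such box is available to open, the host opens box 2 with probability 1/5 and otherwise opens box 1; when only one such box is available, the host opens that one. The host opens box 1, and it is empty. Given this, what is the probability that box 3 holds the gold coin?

4/9

Apply Bayes' rule, conditioning on where the gold coin actually is.
If it is in box 1 (prior 1/3): the host opened box 1, so this case is ruled out; weight (1/3)·0 = 0.
If it is in box 2 (prior 1/3): only box 1 is available, probability 1; weight (1/3)·1 = 1/3.
If it is in box 3 (prior 1/3): box 2 is available but not opened, probability 4/5; weight (1/3)·(4/5) = 4/15.
The weights sum to 3/5.
So P(the gold coin in box 3 | the host opened box 1) = (4/15) / (3/5) = 4/9.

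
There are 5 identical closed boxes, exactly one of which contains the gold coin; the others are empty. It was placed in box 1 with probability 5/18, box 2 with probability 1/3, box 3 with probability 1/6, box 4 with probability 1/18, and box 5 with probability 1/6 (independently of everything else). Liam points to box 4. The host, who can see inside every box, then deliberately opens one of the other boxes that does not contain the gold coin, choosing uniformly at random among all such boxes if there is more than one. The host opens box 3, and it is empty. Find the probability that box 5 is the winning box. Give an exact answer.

Consider each possible location of the gold coin in turn.
If it is in box 1 (prior 5/18): the host has 3 equally likely choices, so probability 1/3; weight (5/18)·(1/3) = 5/54.
If it is in box 2 (prior 1/3): the host has 3 equally likely choices, so probability 1/3; weight (1/3)·(1/3) = 1/9.
If it is in box 3 (prior 1/6): the host opened box 3, so this case is ruled out; weight (1/6)·0 = 0.
If it is in box 4 (prior 1/18): the host has 4 equally likely choices, so probability 1/4; weight (1/18)·(1/4) = 1/72.
If it is in box 5 (prior 1/6): the host has 3 equally likely choices, so probability 1/3; weight (1/6)·(1/3) = 1/18.
The weights sum to 59/216.
So P(the gold coin in box 5 | the host opened box 3) = (1/18) / (59/216) = 12/59.

12/59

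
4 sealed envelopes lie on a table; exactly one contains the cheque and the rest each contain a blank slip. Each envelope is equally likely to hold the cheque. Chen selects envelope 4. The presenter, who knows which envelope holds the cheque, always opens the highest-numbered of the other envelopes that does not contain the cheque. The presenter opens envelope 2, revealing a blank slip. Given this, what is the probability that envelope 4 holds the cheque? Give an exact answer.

0

Consider each possible location of the cheque in turn.
If it is in either of envelopes 1 and 4 (prior 1/4 each): the presenter would have opened envelope 3 instead, probability 0; weight (1/4)·0 = 0 each.
If it is in envelope 2 (prior 1/4): the presenter opened envelope 2, so this case is ruled out; weight (1/4)·0 = 0.
If it is in envelope 3 (prior 1/4): envelope 2 is the highest-numbered option available, probability 1; weight (1/4)·1 = 1/4.
The weights sum to 1/4.
So P(the cheque in envelope 4 | the presenter opened envelope 2) = 0 / (1/4) = 0.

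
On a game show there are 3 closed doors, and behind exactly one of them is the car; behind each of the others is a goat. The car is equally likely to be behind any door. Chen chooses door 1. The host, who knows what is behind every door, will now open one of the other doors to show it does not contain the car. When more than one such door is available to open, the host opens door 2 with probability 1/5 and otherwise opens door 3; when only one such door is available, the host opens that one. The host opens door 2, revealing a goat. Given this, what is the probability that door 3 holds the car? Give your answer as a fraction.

5/6

Consider each possible location of the car in turn.
If it is behind door 1 (prior 1/3): door 2 is available, opened with probability 1/5; weight (1/3)·(1/5) = 1/15.
If it is behind door 2 (prior 1/3): the host opened door 2, so this case is ruled out; weight (1/3)·0 = 0.
If it is behind door 3 (prior 1/3): only door 2 is available, probability 1; weight (1/3)·1 = 1/3.
The weights sum to 2/5.
So P(the car behind door 3 | the host opened door 2) = (1/3) / (2/5) = 5/6.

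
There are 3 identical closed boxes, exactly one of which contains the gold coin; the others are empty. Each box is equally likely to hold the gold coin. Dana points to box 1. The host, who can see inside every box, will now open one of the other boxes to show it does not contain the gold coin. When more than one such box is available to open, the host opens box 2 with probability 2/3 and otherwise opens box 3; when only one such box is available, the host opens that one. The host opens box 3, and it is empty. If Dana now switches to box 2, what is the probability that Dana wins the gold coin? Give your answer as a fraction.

3/4

Condition on the true location of the gold coin.
If it is in box 1 (prior 1/3): box 2 is available but not opened, probability 1/3; weight (1/3)·(1/3) = 1/9.
If it is in box 2 (prior 1/3): only box 3 is available, probability 1; weight (1/3)·1 = 1/3.
If it is in box 3 (prior 1/3): the host opened box 3, so this case is ruled out; weight (1/3)·0 = 0.
The weights sum to 4/9.
So P(the gold coin in box 2 | the host opened box 3) = (1/3) / (4/9) = 3/4.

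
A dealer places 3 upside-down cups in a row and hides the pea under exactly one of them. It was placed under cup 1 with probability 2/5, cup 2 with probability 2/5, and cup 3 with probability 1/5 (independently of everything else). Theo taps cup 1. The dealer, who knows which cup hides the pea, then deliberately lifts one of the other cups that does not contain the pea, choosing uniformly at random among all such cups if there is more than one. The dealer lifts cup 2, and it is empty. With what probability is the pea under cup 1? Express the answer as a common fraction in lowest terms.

1/2

Consider each possible location of the pea in turn.
If it is under cup 1 (prior 2/5): the dealer has 2 equally likely choices, so probability 1/2; weight (2/5)·(1/2) = 1/5.
If it is under cup 2 (prior 2/5): the dealer opened cup 2, so this case is ruled out; weight (2/5)·0 = 0.
If it is under cup 3 (prior 1/5): the dealer has no choice, probability 1; weight (1/5)·1 = 1/5.
The weights sum to 2/5.
So P(the pea under cup 1 | the dealer opened cup 2) = (1/5) / (2/5) = 1/2.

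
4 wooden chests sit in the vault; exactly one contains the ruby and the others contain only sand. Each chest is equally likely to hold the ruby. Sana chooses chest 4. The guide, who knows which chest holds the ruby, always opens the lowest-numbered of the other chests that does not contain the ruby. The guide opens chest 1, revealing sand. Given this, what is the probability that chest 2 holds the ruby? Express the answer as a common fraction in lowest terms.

Apply Bayes' rule, conditioning on where the ruby actually is.
If it is in chest 1 (prior 1/4): the guide opened chest 1, so this case is ruled out; weight (1/4)·0 = 0.
If it is in any of chests 2, 3, and 4 (prior 1/4 each): chest 1 is the lowest-numbered option available, probability 1; weight (1/4)·1 = 1/4 each.
The weights sum to 3/4.
So P(the ruby in chest 2 | the guide opened chest 1) = (1/4) / (3/4) = 1/3.

1/3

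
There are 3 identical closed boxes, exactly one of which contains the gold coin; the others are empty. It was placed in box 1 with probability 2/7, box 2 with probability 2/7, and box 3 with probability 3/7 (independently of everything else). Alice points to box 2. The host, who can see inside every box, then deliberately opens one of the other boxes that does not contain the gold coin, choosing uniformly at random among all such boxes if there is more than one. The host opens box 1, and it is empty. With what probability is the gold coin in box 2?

1/4

Consider each possible location of the gold coin in turn.
If it is in box 1 (prior 2/7): the host opened box 1, so this case is ruled out; weight (2/7)·0 = 0.
If it is in box 2 (prior 2/7): the host has 2 equally likely choices, so probability 1/2; weight (2/7)·(1/2) = 1/7.
If it is in box 3 (prior 3/7): the host has no choice, probability 1; weight (3/7)·1 = 3/7.
The weights sum to 4/7.
So P(the gold coin in box 2 | the host opened box 1) = (1/7) / (4/7) = 1/4.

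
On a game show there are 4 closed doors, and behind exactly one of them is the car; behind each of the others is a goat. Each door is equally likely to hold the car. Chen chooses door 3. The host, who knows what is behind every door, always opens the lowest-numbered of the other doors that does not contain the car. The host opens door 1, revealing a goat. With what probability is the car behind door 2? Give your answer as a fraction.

1/3

Condition on the true location of the car.
If it is behind door 1 (prior 1/4): the host opened door 1, so this case is ruled out; weight (1/4)·0 = 0.
If it is behind any of doors 2, 3, and 4 (prior 1/4 each): door 1 is the lowest-numbered option available, probability 1; weight (1/4)·1 = 1/4 each.
The weights sum to 3/4.
So P(the car behind door 2 | the host opened door 1) = (1/4) / (3/4) = 1/3.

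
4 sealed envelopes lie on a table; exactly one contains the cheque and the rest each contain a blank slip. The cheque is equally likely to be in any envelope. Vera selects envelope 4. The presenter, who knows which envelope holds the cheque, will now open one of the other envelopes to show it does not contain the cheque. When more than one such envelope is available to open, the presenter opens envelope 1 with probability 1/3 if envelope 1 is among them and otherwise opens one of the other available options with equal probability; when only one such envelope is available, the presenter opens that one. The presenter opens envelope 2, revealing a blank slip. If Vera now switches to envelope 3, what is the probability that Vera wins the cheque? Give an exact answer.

Apply Bayes' rule, conditioning on where the cheque actually is.
If it is in envelope 1 (prior 1/4): envelope 1 holds the prize so is unavailable; the presenter chooses uniformly among the 2 others, probability 1/2; weight (1/4)·(1/2) = 1/8.
If it is in envelope 2 (prior 1/4): the presenter opened envelope 2, so this case is ruled out; weight (1/4)·0 = 0.
If it is in envelope 3 (prior 1/4): envelope 1 is available but not opened, probability 2/3; weight (1/4)·(2/3) = 1/6.
If it is in envelope 4 (prior 1/4): envelope 1 is available but not opened; envelope 2 gets probability (1 − 1/3)/2 = 1/3; weight (1/4)·(1/3) = 1/12.
The weights sum to 3/8.
So P(the cheque in envelope 3 | the presenter opened envelope 2) = (1/6) / (3/8) = 4/9.

4/9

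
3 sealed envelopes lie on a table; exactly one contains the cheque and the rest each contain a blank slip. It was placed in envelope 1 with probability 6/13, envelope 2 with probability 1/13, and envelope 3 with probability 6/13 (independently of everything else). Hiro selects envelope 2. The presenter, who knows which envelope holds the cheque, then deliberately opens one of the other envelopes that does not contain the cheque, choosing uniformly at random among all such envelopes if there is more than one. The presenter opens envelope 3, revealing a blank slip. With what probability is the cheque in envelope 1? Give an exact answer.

12/13

Condition on the true location of the cheque.
If it is in envelope 1 (prior 6/13): the presenter has no choice, probability 1; weight (6/13)·1 = 6/13.
If it is in envelope 2 (prior 1/13): the presenter has 2 equally likely choices, so probability 1/2; weight (1/13)·(1/2) = 1/26.
If it is in envelope 3 (prior 6/13): the presenter opened envelope 3, so this case is ruled out; weight (6/13)·0 = 0.
The weights sum to 1/2.
So P(the cheque in envelope 1 | the presenter opened envelope 3) = (6/13) / (1/2) = 12/13.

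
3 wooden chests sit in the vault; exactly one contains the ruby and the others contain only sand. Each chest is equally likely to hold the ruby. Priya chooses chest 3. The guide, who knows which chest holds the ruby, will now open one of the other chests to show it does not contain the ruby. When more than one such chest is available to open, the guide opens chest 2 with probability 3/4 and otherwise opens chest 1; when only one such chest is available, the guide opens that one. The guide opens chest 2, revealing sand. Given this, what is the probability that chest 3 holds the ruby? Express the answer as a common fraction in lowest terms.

Apply Bayes' rule, conditioning on where the ruby actually is.
If it is in chest 1 (prior 1/3): only chest 2 is available, probability 1; weight (1/3)·1 = 1/3.
If it is in chest 2 (prior 1/3): the guide opened chest 2, so this case is ruled out; weight (1/3)·0 = 0.
If it is in chest 3 (prior 1/3): chest 2 is available, opened with probability 3/4; weight (1/3)·(3/4) = 1/4.
The weights sum to 7/12.
So P(the ruby in chest 3 | the guide opened chest 2) = (1/4) / (7/12) = 3/7.

3/7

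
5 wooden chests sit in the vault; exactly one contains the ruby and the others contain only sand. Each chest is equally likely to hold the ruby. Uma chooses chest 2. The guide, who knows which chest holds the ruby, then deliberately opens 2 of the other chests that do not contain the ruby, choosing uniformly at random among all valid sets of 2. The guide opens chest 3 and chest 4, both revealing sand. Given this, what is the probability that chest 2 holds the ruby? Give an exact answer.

1/5

Consider each possible location of the ruby in turn.
If it is in either of chests 1 and 5 (prior 1/5 each): the guide has 3 equally likely choices, so probability 1/3; weight (1/5)·(1/3) = 1/15 each.
If it is in chest 2 (prior 1/5): the guide has 6 equally likely choices, so probability 1/6; weight (1/5)·(1/6) = 1/30.
If it is in either of chests 3 and 4 (prior 1/5 each): that chest was opened and seen not to hold the prize — ruled out; weight (1/5)·0 = 0 each.
The weights sum to 1/6.
So P(the ruby in chest 2 | the guide opened chest 3 and chest 4) = (1/30) / (1/6) = 1/5.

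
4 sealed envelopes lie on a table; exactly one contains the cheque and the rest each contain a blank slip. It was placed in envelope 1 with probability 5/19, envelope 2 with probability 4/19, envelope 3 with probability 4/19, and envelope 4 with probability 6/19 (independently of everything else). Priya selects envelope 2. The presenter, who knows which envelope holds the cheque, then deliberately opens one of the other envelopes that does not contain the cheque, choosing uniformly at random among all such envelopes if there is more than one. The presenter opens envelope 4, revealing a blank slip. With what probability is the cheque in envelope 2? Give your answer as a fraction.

Apply Bayes' rule, conditioning on where the cheque actually is.
If it is in envelope 1 (prior 5/19): the presenter has 2 equally likely choices, so probability 1/2; weight (5/19)·(1/2) = 5/38.
If it is in envelope 2 (prior 4/19): the presenter has 3 equally likely choices, so probability 1/3; weight (4/19)·(1/3) = 4/57.
If it is in envelope 3 (prior 4/19): the presenter has 2 equally likely choices, so probability 1/2; weight (4/19)·(1/2) = 2/19.
If it is in envelope 4 (prior 6/19): the presenter opened envelope 4, so this case is ruled out; weight (6/19)·0 = 0.
The weights sum to 35/114.
So P(the cheque in envelope 2 | the presenter opened envelope 4) = (4/57) / (35/114) = 8/35.

8/35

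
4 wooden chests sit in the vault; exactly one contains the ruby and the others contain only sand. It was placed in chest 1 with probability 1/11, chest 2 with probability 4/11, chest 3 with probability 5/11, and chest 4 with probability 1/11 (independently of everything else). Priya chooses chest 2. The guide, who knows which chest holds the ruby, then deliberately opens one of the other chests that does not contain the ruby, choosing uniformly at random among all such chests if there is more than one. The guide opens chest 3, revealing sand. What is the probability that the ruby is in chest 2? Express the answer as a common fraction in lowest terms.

4/7

Apply Bayes' rule, conditioning on where the ruby actually is.
If it is in either of chests 1 and 4 (prior 1/11 each): the guide has 2 equally likely choices, so probability 1/2; weight (1/11)·(1/2) = 1/22 each.
If it is in chest 2 (prior 4/11): the guide has 3 equally likely choices, so probability 1/3; weight (4/11)·(1/3) = 4/33.
If it is in chest 3 (prior 5/11): the guide opened chest 3, so this case is ruled out; weight (5/11)·0 = 0.
The weights sum to 7/33.
So P(the ruby in chest 2 | the guide opened chest 3) = (4/33) / (7/33) = 4/7.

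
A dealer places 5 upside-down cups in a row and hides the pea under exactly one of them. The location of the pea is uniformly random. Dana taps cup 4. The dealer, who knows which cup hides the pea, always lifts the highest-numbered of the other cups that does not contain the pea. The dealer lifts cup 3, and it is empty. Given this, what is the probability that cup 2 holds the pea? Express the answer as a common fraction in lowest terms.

0

Consider each possible location of the pea in turn.
If it is under any of cups 1, 2, and 4 (prior 1/5 each): the dealer would have opened cup 5 instead, probability 0; weight (1/5)·0 = 0 each.
If it is under cup 3 (prior 1/5): the dealer opened cup 3, so this case is ruled out; weight (1/5)·0 = 0.
If it is under cup 5 (prior 1/5): cup 3 is the highest-numbered option available, probability 1; weight (1/5)·1 = 1/5.
The weights sum to 1/5.
So P(the pea under cup 2 | the dealer opened cup 3) = 0 / (1/5) = 0.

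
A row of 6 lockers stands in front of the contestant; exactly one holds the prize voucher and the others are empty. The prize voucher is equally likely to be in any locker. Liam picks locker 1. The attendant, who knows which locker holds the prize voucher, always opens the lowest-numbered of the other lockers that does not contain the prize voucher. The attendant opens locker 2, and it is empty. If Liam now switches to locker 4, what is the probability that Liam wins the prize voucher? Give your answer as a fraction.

1/5

Consider each possible location of the prize voucher in turn.
If it is in any of lockers 1, 3, 4, 5, and 6 (prior 1/6 each): locker 2 is the lowest-numbered option available, probability 1; weight (1/6)·1 = 1/6 each.
If it is in locker 2 (prior 1/6): the attendant opened locker 2, so this case is ruled out; weight (1/6)·0 = 0.
The weights sum to 5/6.
So P(the prize voucher in locker 4 | the attendant opened locker 2) = (1/6) / (5/6) = 1/5.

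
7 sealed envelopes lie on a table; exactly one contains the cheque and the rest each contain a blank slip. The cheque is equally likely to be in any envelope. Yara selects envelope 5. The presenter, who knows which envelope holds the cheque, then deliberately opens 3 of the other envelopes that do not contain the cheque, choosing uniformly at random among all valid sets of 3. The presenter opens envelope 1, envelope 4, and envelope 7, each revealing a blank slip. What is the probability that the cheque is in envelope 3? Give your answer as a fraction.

Condition on the true location of the cheque.
If it is in any of envelopes 1, 4, and 7 (prior 1/7 each): that envelope was opened and seen not to hold the prize — ruled out; weight (1/7)·0 = 0 each.
If it is in any of envelopes 2, 3, and 6 (prior 1/7 each): the presenter has 10 equally likely choices, so probability 1/10; weight (1/7)·(1/10) = 1/70 each.
If it is in envelope 5 (prior 1/7): the presenter has 20 equally likely choices, so probability 1/20; weight (1/7)·(1/20) = 1/140.
The weights sum to 1/20.
So P(the cheque in envelope 3 | the presenter opened envelope 1, envelope 4, and envelope 7) = (1/70) / (1/20) = 2/7.

2/7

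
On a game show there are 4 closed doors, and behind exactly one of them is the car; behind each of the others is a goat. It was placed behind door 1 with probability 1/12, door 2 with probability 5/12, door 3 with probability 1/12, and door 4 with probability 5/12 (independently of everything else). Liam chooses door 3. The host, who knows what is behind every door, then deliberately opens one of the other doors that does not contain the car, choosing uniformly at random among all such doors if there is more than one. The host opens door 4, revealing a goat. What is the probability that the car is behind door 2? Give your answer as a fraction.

Consider each possible location of the car in turn.
If it is behind door 1 (prior 1/12): the host has 2 equally likely choices, so probability 1/2; weight (1/12)·(1/2) = 1/24.
If it is behind door 2 (prior 5/12): the host has 2 equally likely choices, so probability 1/2; weight (5/12)·(1/2) = 5/24.
If it is behind door 3 (prior 1/12): the host has 3 equally likely choices, so probability 1/3; weight (1/12)·(1/3) = 1/36.
If it is behind door 4 (prior 5/12): the host opened door 4, so this case is ruled out; weight (5/12)·0 = 0.
The weights sum to 5/18.
So P(the car behind door 2 | the host opened door 4) = (5/24) / (5/18) = 3/4.

3/4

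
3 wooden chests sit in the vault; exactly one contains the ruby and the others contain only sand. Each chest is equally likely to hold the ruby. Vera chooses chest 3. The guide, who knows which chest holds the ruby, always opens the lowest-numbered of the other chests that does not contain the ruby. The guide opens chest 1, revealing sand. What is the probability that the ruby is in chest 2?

1/2

Condition on the true location of the ruby.
If it is in chest 1 (prior 1/3): the guide opened chest 1, so this case is ruled out; weight (1/3)·0 = 0.
If it is in either of chests 2 and 3 (prior 1/3 each): chest 1 is the lowest-numbered option available, probability 1; weight (1/3)·1 = 1/3 each.
The weights sum to 2/3.
So P(the ruby in chest 2 | the guide opened chest 1) = (1/3) / (2/3) = 1/2.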